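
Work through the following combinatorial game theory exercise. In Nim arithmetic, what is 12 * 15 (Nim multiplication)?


Nim multiplication is bilinear over XOR: (u XOR v) * w = (u*w) XOR (v*w).
So we split each operand into its bit components and XOR the pairwise Nim products.
12 = 4 + 8 (as XOR of powers of 2).
15 = 1 + 2 + 4 + 8 (as XOR of powers of 2).
Using the standard Nim-product table on single bits:
  2*2 = 3,   2*4 = 8,   2*8 = 12,
  4*4 = 6,   4*8 = 11,  8*8 = 13,
and  1*x = x (identity), k*l = l*k (commutative).
Pairwise Nim products:
  4 * 1 = 4
  4 * 2 = 8
  4 * 4 = 6
  4 * 8 = 11
  8 * 1 = 8
  8 * 2 = 12
  8 * 4 = 11
  8 * 8 = 13
XOR them: 4 XOR 8 XOR 6 XOR 11 XOR 8 XOR 12 XOR 11 XOR 13 = 3.
Result: 12 * 15 = 3 (in Nim).

3


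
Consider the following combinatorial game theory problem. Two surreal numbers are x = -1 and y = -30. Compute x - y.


x = -1, y = -30
x - y = -1 - -30 = 29

29


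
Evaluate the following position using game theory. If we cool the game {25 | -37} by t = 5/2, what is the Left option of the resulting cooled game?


Original game: {25 | -37} (a switch {a | b} with a > b).
Cooling by t (for t below the temperature (a - b)/2 = 31) taxes each move by t: {a | b} cooled by t is {a - t | b + t}.
Cooling amount: t = 5/2
Cooled Left option: 25 - 5/2 = 45/2
Cooled Right option: -37 + 5/2 = -69/2
Cooled game: {45/2 | -69/2}
Left option = 45/2

45/2


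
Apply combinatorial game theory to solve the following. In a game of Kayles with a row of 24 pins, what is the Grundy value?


Kayles: a move removes 1 or 2 adjacent pins from a contiguous row.
Removing pins from a row of k leaves two independent rows (a, b) with a + b = k - 1 (one pin) or a + b = k - 2 (two pins); an end removal gives a = 0.
By Sprague-Grundy, G(k) = mex{ G(a) XOR G(b) } over all these splits. G(0) = 0.
G(1): splits (0,0):0^0=0 -> mex({0}) = 1
G(2): splits (0,1):0^1=1 (0,0):0^0=0 -> mex({0, 1}) = 2
G(3): splits (0,2):0^2=2 (1,1):1^1=0 (0,1):0^1=1 -> mex({0, 1, 2}) = 3
G(4): splits (0,3):0^3=3 (1,2):1^2=3 (0,2):0^2=2 (1,1):1^1=0 -> mex({0, 2, 3}) = 1
G(5): splits (0,4):0^1=1 (1,3):1^3=2 (2,2):2^2=0 (0,3):0^3=3 (1,2):1^2=3 -> mex({0, 1, 2, 3}) = 4
G(6) = mex({0, 1, 2, 4}) = 3
G(7) = mex({0, 1, 3, 4, 5}) = 2
G(8) = mex({0, 2, 3, 5, 6}) = 1
G(9) = mex({0, 1, 2, 3, 6, 7}) = 4
G(10) = mex({0, 1, 3, 4, 5, 7}) = 2
G(11) = mex({0, 1, 2, 3, 4, 5}) = 6
G(12) = mex({0, 1, 2, 3, 5, 6, 7}) = 4
G(13) = mex({0, 2, 3, 4, 6, 7}) = 1
G(14) = mex({0, 1, 4, 5, 6, 7}) = 2
G(15) = mex({0, 1, 2, 3, 4, 5, 6}) = 7
G(16) = mex({0, 2, 3, 5, 6, 7}) = 1
G(17) = mex({0, 1, 2, 3, 5, 6, 7}) = 4
G(18) = mex({0, 1, 2, 4, 5, 6}) = 3
G(19) = mex({0, 1, 3, 4, 5, 7}) = 2
G(20) = mex({0, 2, 3, 4, 5, 6, 7}) = 1
G(21) = mex({0, 1, 2, 3, 5, 6, 7}) = 4
G(22) = mex({0, 1, 2, 3, 4, 5, 7}) = 6
G(23) = mex({0, 1, 2, 3, 4, 5, 6}) = 7
G(24) = mex({0, 1, 2, 3, 5, 6, 7}) = 4
Therefore G(24) = 4.

4


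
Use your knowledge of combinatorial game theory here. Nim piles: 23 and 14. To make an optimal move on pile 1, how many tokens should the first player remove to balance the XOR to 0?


Piles: 23 and 14
Current XOR: 23 XOR 14 = 25 (non-zero, so this is an N-position).
To make the XOR zero, we need to find a move that balances the piles.
For pile 1 (size 23): target = 23 XOR 25 = 14
We reduce pile 1 from 23 to 14.
Tokens removed: 23 - 14 = 9
Verification: 14 XOR 14 = 0

9


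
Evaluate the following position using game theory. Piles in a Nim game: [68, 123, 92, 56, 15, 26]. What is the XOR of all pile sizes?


We need the XOR (exclusive or) of all pile sizes.
After XOR-ing pile 1 (size 68): 0 XOR 68 = 68
After XOR-ing pile 2 (size 123): 68 XOR 123 = 63
After XOR-ing pile 3 (size 92): 63 XOR 92 = 99
After XOR-ing pile 4 (size 56): 99 XOR 56 = 91
After XOR-ing pile 5 (size 15): 91 XOR 15 = 84
After XOR-ing pile 6 (size 26): 84 XOR 26 = 78
The Nim-value of this position is 78.

78


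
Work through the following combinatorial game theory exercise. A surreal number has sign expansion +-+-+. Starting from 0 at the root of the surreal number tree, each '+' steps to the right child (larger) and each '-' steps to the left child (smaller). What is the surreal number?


Sign expansion: +-+-+
Rule: track bounds (lo, hi), initially (-inf, +inf). On '+', the current value becomes lo and we move to the simplest number in (value, hi): value + 1 if hi = +inf, otherwise the midpoint (value + hi)/2. On '-', the current value becomes hi and we move to value - 1 if lo = -inf, otherwise the midpoint (lo + value)/2.
Start at 0.
Step 1: sign = +, move right. Bounds: (0, +inf). Value = 1
Step 2: sign = -, move left. Bounds: (0, 1). Value = 1/2
Step 3: sign = +, move right. Bounds: (1/2, 1). Value = 3/4
Step 4: sign = -, move left. Bounds: (1/2, 3/4). Value = 5/8
Step 5: sign = +, move right. Bounds: (5/8, 3/4). Value = 11/16
The surreal number with sign expansion +-+-+ is 11/16.

11/16


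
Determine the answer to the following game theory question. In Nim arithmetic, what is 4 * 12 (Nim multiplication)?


Nim multiplication is bilinear over XOR: (u XOR v) * w = (u*w) XOR (v*w).
So we split each operand into its bit components and XOR the pairwise Nim products.
4 = 4 (as XOR of powers of 2).
12 = 4 + 8 (as XOR of powers of 2).
Using the standard Nim-product table on single bits:
  2*2 = 3,   2*4 = 8,   2*8 = 12,
  4*4 = 6,   4*8 = 11,  8*8 = 13,
and  1*x = x (identity), k*l = l*k (commutative).
Pairwise Nim products:
  4 * 4 = 6
  4 * 8 = 11
XOR them: 6 XOR 11 = 13.
Result: 4 * 12 = 13 (in Nim).

13


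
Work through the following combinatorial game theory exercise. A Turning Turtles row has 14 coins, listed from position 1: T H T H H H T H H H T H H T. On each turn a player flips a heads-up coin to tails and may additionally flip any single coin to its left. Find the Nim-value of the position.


Coins: T H T H H H T H H H T H H T
Key fact: a single head at position k behaves exactly like a Nim heap of size k (turning it to T and optionally flipping a coin at j < k corresponds to moving the heap from k to j, or to 0), and heads combine as a disjunctive sum (two heads at the same place would cancel, matching j XOR j = 0). So the Nim-value is the XOR of the 1-indexed positions of the heads.
Face-up positions (1-indexed): [2, 4, 5, 6, 8, 9, 10, 12, 13]
XOR 0 with 2: 0 XOR 2 = 2
XOR 2 with 4: 2 XOR 4 = 6
XOR 6 with 5: 6 XOR 5 = 3
XOR 3 with 6: 3 XOR 6 = 5
XOR 5 with 8: 5 XOR 8 = 13
XOR 13 with 9: 13 XOR 9 = 4
XOR 4 with 10: 4 XOR 10 = 14
XOR 14 with 12: 14 XOR 12 = 2
XOR 2 with 13: 2 XOR 13 = 15
Nim-value = 15

15


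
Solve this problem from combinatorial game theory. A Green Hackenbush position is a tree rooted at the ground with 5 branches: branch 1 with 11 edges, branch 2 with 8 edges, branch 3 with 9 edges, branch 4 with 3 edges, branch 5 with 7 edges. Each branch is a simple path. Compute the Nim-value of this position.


The tree has 5 branches from the ground vertex.
In Green Hackenbush, the Nim-value of a simple path of length k is k.
Branch 1: length 11, Nim-value = 11
Branch 2: length 8, Nim-value = 8
Branch 3: length 9, Nim-value = 9
Branch 4: length 3, Nim-value = 3
Branch 5: length 7, Nim-value = 7
Total Nim-value = XOR of all branch values:
0 XOR 11 = 11
11 XOR 8 = 3
3 XOR 9 = 10
10 XOR 3 = 9
9 XOR 7 = 14
Nim-value of the tree = 14

14


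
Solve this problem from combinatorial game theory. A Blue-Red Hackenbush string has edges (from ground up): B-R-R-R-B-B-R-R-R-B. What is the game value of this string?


Edges (from ground): B-R-R-R-B-B-R-R-R-B
By Berlekamp's sign-expansion rule, a Blue-Red Hackenbush stalk has the value of the surreal number whose sign sequence is the edge sequence with B -> + and R -> -.
Sign sequence: +---++---+
Trace the sign expansion in the surreal number tree, starting from 0:
Edge 1: B (sign +) -> bounds (0, +inf), value = 1
Edge 2: R (sign -) -> bounds (0, 1), value = 1/2
Edge 3: R (sign -) -> bounds (0, 1/2), value = 1/4
Edge 4: R (sign -) -> bounds (0, 1/4), value = 1/8
Edge 5: B (sign +) -> bounds (1/8, 1/4), value = 3/16
Edge 6: B (sign +) -> bounds (3/16, 1/4), value = 7/32
Edge 7: R (sign -) -> bounds (3/16, 7/32), value = 13/64
Edge 8: R (sign -) -> bounds (3/16, 13/64), value = 25/128
Edge 9: R (sign -) -> bounds (3/16, 25/128), value = 49/256
Edge 10: B (sign +) -> bounds (49/256, 25/128), value = 99/512
Game value = 99/512

99/512


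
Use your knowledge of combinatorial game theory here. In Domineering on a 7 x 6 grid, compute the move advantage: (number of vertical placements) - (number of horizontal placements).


Board is 7 x 6 (rows x cols).
Left (vertical) placements: (rows-1) * cols = 6 * 6 = 36
Right (horizontal) placements: rows * (cols-1) = 7 * 5 = 35
Advantage = Left - Right = 36 - 35 = 1

1


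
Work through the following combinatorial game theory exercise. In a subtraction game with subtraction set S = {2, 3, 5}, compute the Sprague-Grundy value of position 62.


The subtraction set is S = {2, 3, 5}.
G(k) = mex{ G(k - s) : s in S, s <= k }. We compute iteratively: G(0) = 0.
G(1) = mex({}) = 0
G(2) = mex({0}) = 1
G(3) = mex({0}) = 1
G(4) = mex({0, 1}) = 2
G(5) = mex({0, 1}) = 2
G(6) = mex({0, 1, 2}) = 3
G(7) = mex({1, 2}) = 0
G(8) = mex({1, 2, 3}) = 0
G(9) = mex({0, 2, 3}) = 1
G(10) = mex({0, 2}) = 1
G(11) = mex({0, 1, 3}) = 2
Observe that G(7)..G(11) = 0, 0, 1, 1, 2 repeats G(0)..G(4) = 0, 0, 1, 1, 2.
For k >= max(S) = 5, G(k) is determined by the previous 5 values G(k-5)..G(k-1); a window of 5 consecutive values has recurred shifted by 7, so by induction G(k + 7) = G(k) for all k >= 0: the sequence is periodic from the start with period 7.
One period: G(0..6) = 0, 0, 1, 1, 2, 2, 3.
62 mod 7 = 6, so G(62) = G(6) = 3.

3


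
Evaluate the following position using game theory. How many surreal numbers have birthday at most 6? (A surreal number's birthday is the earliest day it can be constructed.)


Day 0: {|} = 0 is born. Count = 1.
Day n: the number of surreal numbers born by day n is 2^(n+1) - 1.
By day 0: 2^1 - 1 = 1
By day 1: 2^2 - 1 = 3
By day 2: 2^3 - 1 = 7
By day 3: 2^4 - 1 = 15
By day 4: 2^5 - 1 = 31
By day 5: 2^6 - 1 = 63
By day 6: 2^7 - 1 = 127
By day 6: 127 surreal numbers.

127


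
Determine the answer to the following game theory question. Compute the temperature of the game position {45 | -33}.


The game is {45 | -33}, a switch {a | b} with numbers a > b.
Cooling {a | b} by t gives {a - t | b + t}, which stops being hot when a - t = b + t, i.e. at t = (a - b)/2. So the temperature of a switch is (a - b)/2.
Temperature = (Left option - Right option) / 2
= (45 - (-33)) / 2
= 78 / 2
= 39

39


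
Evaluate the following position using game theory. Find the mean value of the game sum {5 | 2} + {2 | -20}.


G1 = {5 | 2}, G2 = {2 | -20}
Each is a switch {a | b} with numbers a > b; its mean value is (a + b)/2, and mean value is additive over game sums: m(G1 + G2) = m(G1) + m(G2).
Mean of G1 = (5 + (2))/2 = 7/2 = 7/2
Mean of G2 = (2 + (-20))/2 = -18/2 = -9
Mean of G1 + G2 = 7/2 + -9 = -11/2

-11/2


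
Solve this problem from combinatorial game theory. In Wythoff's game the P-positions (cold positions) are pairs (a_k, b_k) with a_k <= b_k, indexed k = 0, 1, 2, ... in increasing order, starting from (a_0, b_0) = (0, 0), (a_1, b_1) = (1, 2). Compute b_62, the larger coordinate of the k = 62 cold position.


By Wythoff's theorem, a_k = floor(k * phi) and b_k = floor(k * phi^2) = a_k + k, where phi = (1 + sqrt(5))/2 is the golden ratio.
phi = (1 + sqrt(5))/2 = 1.618034
phi^2 = phi + 1 = 2.618034
k = 62
k * phi^2 = 62 * 2.618034 = 162.318107
b_62 = floor(k * phi^2) = 162 (check: a_62 + k = 100 + 62 = 162)

162


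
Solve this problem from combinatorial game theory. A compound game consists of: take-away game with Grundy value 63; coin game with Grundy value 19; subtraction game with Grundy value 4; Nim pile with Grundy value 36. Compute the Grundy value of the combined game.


By the Sprague-Grundy theorem, the Grundy value of a sum of games is the XOR of individual Grundy values.
take-away game: Grundy value = 63. Running XOR: 0 XOR 63 = 63
coin game: Grundy value = 19. Running XOR: 63 XOR 19 = 44
subtraction game: Grundy value = 4. Running XOR: 44 XOR 4 = 40
Nim pile: Grundy value = 36. Running XOR: 40 XOR 36 = 12
The combined Grundy value is 12.

12


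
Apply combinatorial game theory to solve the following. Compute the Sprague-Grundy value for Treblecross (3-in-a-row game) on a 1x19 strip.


Treblecross: place X on empty cells; 3-in-a-row wins.
Playing within two cells of an existing X lets the opponent win at once, so sensible play treats the cells i-2..i+2 around each X as dead. The player left with no safe cell loses, so this is a normal-play take-away game on strips of safe cells.
Placing X at cell i (0-indexed) of a strip of k safe cells leaves independent strips of sizes max(0, i-2) and max(0, k-i-3). Hence G(k) = mex{ G(max(0,i-2)) XOR G(max(0,k-i-3)) : 0 <= i < k }, with G(0) = 0.
G(1): splits (0,0):0^0=0 -> mex({0}) = 1
G(2): splits (0,0):0^0=0 -> mex({0}) = 1
G(3): splits (0,0):0^0=0 -> mex({0}) = 1
G(4): splits (0,1):0^1=1 (0,0):0^0=0 -> mex({0, 1}) = 2
G(5): splits (0,2):0^1=1 (0,1):0^1=1 (0,0):0^0=0 -> mex({0, 1}) = 2
G(6) = mex({1}) = 0
G(7) = mex({0, 1, 2}) = 3
G(8) = mex({0, 1, 2}) = 3
G(9) = mex({0, 2}) = 1
G(10) = mex({0, 2, 3}) = 1
G(11) = mex({0, 3}) = 1
G(12) = mex({1, 3}) = 0
G(13) = mex({0, 1, 2, 3}) = 4
G(14) = mex({0, 1, 2}) = 3
G(15) = mex({0, 1, 2}) = 3
G(16) = mex({0, 1, 2, 4}) = 3
G(17) = mex({0, 1, 3, 4}) = 2
G(18) = mex({0, 1, 3, 4}) = 2
G(19) = mex({0, 1, 3, 5}) = 2
Therefore G(19) = 2.

2


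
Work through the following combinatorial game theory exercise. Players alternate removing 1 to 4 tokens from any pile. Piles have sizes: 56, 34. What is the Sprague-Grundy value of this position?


Subtraction set: {1, 2, 3, 4}
For this subtraction set, G(n) = n mod 5 (period = max + 1 = 5).
Pile 1 (size 56): G(56) = 56 mod 5 = 1
Pile 2 (size 34): G(34) = 34 mod 5 = 4
Total Grundy value = XOR of all: 1 XOR 4 = 5

5


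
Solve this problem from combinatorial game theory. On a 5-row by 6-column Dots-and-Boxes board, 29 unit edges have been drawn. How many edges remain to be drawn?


Grid: 5 x 6 boxes, i.e. 6 rows and 7 columns of dots.
Horizontal edges: (rows + 1) * cols = 6 * 6 = 36
Vertical edges: rows * (cols + 1) = 5 * 7 = 35
Total edges: 36 + 35 = 71
Edges drawn: 29
Remaining: 71 - 29 = 42

42


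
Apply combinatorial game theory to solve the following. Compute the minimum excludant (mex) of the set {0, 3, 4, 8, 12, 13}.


Set = {0, 3, 4, 8, 12, 13}
0 is in the set.
1 is NOT in the set. This is the mex.
mex = 1

1


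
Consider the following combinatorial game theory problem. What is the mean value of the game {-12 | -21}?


Game = {-12 | -21}, a switch {a | b} with numbers a > b.
Its thermograph has left wall a - t and right wall b + t, which meet at t = (a - b)/2, where both equal (a + b)/2. So the mast (mean value) is at (a + b)/2.
Mean = (-12 + (-21))/2 = -33/2 = -33/2

-33/2


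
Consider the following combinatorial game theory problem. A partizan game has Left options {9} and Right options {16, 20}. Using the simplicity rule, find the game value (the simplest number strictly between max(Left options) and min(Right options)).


Left options: {9}, max = 9
Right options: {16, 20}, min = 16
All options are numbers and max(Left) < min(Right), so by the simplicity theorem the value is the simplest (earliest-born) number strictly between 9 and 16.
Integers 10 through 15 all lie strictly between 9 and 16.
Among integers, the simplest (lowest birthday = smallest |n|; 0 is born on day 0, +-n on day n) is 10.
No non-integer in the interval can be simpler: if x is a non-integer in the interval, then floor(x) or ceil(x) also lies in the interval (the interval contains an integer), and both are proper prefixes of x's sign expansion, i.e. born earlier. So the game value is 10.
Game value = 10

10


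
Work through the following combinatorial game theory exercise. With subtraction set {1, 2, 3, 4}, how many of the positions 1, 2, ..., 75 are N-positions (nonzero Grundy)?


Subtraction set S = {1, 2, 3, 4}, so G(n) = n mod 5.
G(n) = 0 when n is a multiple of 5.
Multiples of 5 in [1, 75]: 15
N-positions (nonzero Grundy) = 75 - 15 = 60

60


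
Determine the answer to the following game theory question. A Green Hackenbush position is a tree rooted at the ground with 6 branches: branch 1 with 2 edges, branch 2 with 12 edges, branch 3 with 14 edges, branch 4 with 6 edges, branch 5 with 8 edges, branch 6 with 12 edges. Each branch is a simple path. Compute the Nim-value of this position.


The tree has 6 branches from the ground vertex.
In Green Hackenbush, the Nim-value of a simple path of length k is k.
Branch 1: length 2, Nim-value = 2
Branch 2: length 12, Nim-value = 12
Branch 3: length 14, Nim-value = 14
Branch 4: length 6, Nim-value = 6
Branch 5: length 8, Nim-value = 8
Branch 6: length 12, Nim-value = 12
Total Nim-value = XOR of all branch values:
0 XOR 2 = 2
2 XOR 12 = 14
14 XOR 14 = 0
0 XOR 6 = 6
6 XOR 8 = 14
14 XOR 12 = 2
Nim-value of the tree = 2

2


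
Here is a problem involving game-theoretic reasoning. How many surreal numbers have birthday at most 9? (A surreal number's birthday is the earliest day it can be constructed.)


Day 0: {|} = 0 is born. Count = 1.
Day n: the number of surreal numbers born by day n is 2^(n+1) - 1.
By day 0: 2^1 - 1 = 1
By day 1: 2^2 - 1 = 3
By day 2: 2^3 - 1 = 7
By day 3: 2^4 - 1 = 15
By day 4: 2^5 - 1 = 31
By day 5: 2^6 - 1 = 63
By day 6: 2^7 - 1 = 127
By day 7: 2^8 - 1 = 255
By day 8: 2^9 - 1 = 511
By day 9: 2^10 - 1 = 1023
By day 9: 1023 surreal numbers.

1023


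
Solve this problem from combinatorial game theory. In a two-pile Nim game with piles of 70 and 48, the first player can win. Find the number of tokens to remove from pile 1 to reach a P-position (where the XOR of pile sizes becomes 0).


Piles: 70 and 48
Current XOR: 70 XOR 48 = 118 (non-zero, so this is an N-position).
To make the XOR zero, we need to find a move that balances the piles.
For pile 1 (size 70): target = 70 XOR 118 = 48
We reduce pile 1 from 70 to 48.
Tokens removed: 70 - 48 = 22
Verification: 48 XOR 48 = 0

22


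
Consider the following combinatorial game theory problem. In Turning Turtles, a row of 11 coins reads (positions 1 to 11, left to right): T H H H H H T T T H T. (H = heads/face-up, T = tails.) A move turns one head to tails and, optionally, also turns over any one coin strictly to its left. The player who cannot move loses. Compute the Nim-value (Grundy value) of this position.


Coins: T H H H H H T T T H T
Key fact: a single head at position k behaves exactly like a Nim heap of size k (turning it to T and optionally flipping a coin at j < k corresponds to moving the heap from k to j, or to 0), and heads combine as a disjunctive sum (two heads at the same place would cancel, matching j XOR j = 0). So the Nim-value is the XOR of the 1-indexed positions of the heads.
Face-up positions (1-indexed): [2, 3, 4, 5, 6, 10]
XOR 0 with 2: 0 XOR 2 = 2
XOR 2 with 3: 2 XOR 3 = 1
XOR 1 with 4: 1 XOR 4 = 5
XOR 5 with 5: 5 XOR 5 = 0
XOR 0 with 6: 0 XOR 6 = 6
XOR 6 with 10: 6 XOR 10 = 12
Nim-value = 12

12


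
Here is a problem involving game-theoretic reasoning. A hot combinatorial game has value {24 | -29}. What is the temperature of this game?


The game is {24 | -29}, a switch {a | b} with numbers a > b.
Cooling {a | b} by t gives {a - t | b + t}, which stops being hot when a - t = b + t, i.e. at t = (a - b)/2. So the temperature of a switch is (a - b)/2.
Temperature = (Left option - Right option) / 2
= (24 - (-29)) / 2
= 53 / 2
= 53/2

53/2


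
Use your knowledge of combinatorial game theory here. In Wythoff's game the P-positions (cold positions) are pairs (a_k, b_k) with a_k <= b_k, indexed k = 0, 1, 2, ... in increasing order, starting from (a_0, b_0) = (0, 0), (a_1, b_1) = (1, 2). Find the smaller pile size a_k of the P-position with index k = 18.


By Wythoff's theorem, a_k = floor(k * phi) and b_k = floor(k * phi^2) = a_k + k, where phi = (1 + sqrt(5))/2 is the golden ratio.
phi = (1 + sqrt(5))/2 = 1.618034
k = 18
k * phi = 18 * 1.618034 = 29.124612
a_18 = floor(k * phi) = 29

29


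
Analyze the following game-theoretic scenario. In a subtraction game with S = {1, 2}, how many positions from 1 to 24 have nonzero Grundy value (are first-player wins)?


Subtraction set S = {1, 2}, so G(n) = n mod 3.
G(n) = 0 when n is a multiple of 3.
Multiples of 3 in [1, 24]: 8
N-positions (nonzero Grundy) = 24 - 8 = 16

16


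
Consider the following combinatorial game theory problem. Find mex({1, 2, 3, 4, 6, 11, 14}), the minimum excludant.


Set = {1, 2, 3, 4, 6, 11, 14}
0 is NOT in the set. This is the mex.
mex = 0

0


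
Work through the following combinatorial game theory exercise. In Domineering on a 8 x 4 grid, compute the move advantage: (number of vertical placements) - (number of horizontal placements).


Board is 8 x 4 (rows x cols).
Left (vertical) placements: (rows-1) * cols = 7 * 4 = 28
Right (horizontal) placements: rows * (cols-1) = 8 * 3 = 24
Advantage = Left - Right = 28 - 24 = 4

4


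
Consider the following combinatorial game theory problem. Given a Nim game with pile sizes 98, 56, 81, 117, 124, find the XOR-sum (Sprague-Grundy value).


We need the XOR (exclusive or) of all pile sizes.
After XOR-ing pile 1 (size 98): 0 XOR 98 = 98
After XOR-ing pile 2 (size 56): 98 XOR 56 = 90
After XOR-ing pile 3 (size 81): 90 XOR 81 = 11
After XOR-ing pile 4 (size 117): 11 XOR 117 = 126
After XOR-ing pile 5 (size 124): 126 XOR 124 = 2
The Nim-value of this position is 2.

2


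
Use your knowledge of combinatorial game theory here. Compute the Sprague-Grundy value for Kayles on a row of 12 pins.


Kayles: a move removes 1 or 2 adjacent pins from a contiguous row.
Removing pins from a row of k leaves two independent rows (a, b) with a + b = k - 1 (one pin) or a + b = k - 2 (two pins); an end removal gives a = 0.
By Sprague-Grundy, G(k) = mex{ G(a) XOR G(b) } over all these splits. G(0) = 0.
G(1): splits (0,0):0^0=0 -> mex({0}) = 1
G(2): splits (0,1):0^1=1 (0,0):0^0=0 -> mex({0, 1}) = 2
G(3): splits (0,2):0^2=2 (1,1):1^1=0 (0,1):0^1=1 -> mex({0, 1, 2}) = 3
G(4): splits (0,3):0^3=3 (1,2):1^2=3 (0,2):0^2=2 (1,1):1^1=0 -> mex({0, 2, 3}) = 1
G(5): splits (0,4):0^1=1 (1,3):1^3=2 (2,2):2^2=0 (0,3):0^3=3 (1,2):1^2=3 -> mex({0, 1, 2, 3}) = 4
G(6) = mex({0, 1, 2, 4}) = 3
G(7) = mex({0, 1, 3, 4, 5}) = 2
G(8) = mex({0, 2, 3, 5, 6}) = 1
G(9) = mex({0, 1, 2, 3, 6, 7}) = 4
G(10) = mex({0, 1, 3, 4, 5, 7}) = 2
G(11) = mex({0, 1, 2, 3, 4, 5}) = 6
G(12) = mex({0, 1, 2, 3, 5, 6, 7}) = 4
Therefore G(12) = 4.

4


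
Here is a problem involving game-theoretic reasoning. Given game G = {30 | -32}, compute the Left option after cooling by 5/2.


Original game: {30 | -32} (a switch {a | b} with a > b).
Cooling by t (for t below the temperature (a - b)/2 = 31) taxes each move by t: {a | b} cooled by t is {a - t | b + t}.
Cooling amount: t = 5/2
Cooled Left option: 30 - 5/2 = 55/2
Cooled Right option: -32 + 5/2 = -59/2
Cooled game: {55/2 | -59/2}
Left option = 55/2

55/2


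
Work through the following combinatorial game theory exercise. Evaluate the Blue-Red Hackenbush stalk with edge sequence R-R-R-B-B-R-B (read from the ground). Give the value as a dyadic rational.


Edges (from ground): R-R-R-B-B-R-B
By Berlekamp's sign-expansion rule, a Blue-Red Hackenbush stalk has the value of the surreal number whose sign sequence is the edge sequence with B -> + and R -> -.
Sign sequence: ---++-+
Trace the sign expansion in the surreal number tree, starting from 0:
Edge 1: R (sign -) -> bounds (-inf, 0), value = -1
Edge 2: R (sign -) -> bounds (-inf, -1), value = -2
Edge 3: R (sign -) -> bounds (-inf, -2), value = -3
Edge 4: B (sign +) -> bounds (-3, -2), value = -5/2
Edge 5: B (sign +) -> bounds (-5/2, -2), value = -9/4
Edge 6: R (sign -) -> bounds (-5/2, -9/4), value = -19/8
Edge 7: B (sign +) -> bounds (-19/8, -9/4), value = -37/16
Game value = -37/16

-37/16


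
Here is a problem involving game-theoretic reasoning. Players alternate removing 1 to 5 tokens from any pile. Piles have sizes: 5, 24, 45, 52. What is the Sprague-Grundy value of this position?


Subtraction set: {1, 2, 3, 4, 5}
For this subtraction set, G(n) = n mod 6 (period = max + 1 = 6).
Pile 1 (size 5): G(5) = 5 mod 6 = 5
Pile 2 (size 24): G(24) = 24 mod 6 = 0
Pile 3 (size 45): G(45) = 45 mod 6 = 3
Pile 4 (size 52): G(52) = 52 mod 6 = 4
Total Grundy value = XOR of all: 5 XOR 0 XOR 3 XOR 4 = 2

2


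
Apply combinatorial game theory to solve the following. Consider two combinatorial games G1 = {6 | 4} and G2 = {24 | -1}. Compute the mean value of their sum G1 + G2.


G1 = {6 | 4}, G2 = {24 | -1}
Each is a switch {a | b} with numbers a > b; its mean value is (a + b)/2, and mean value is additive over game sums: m(G1 + G2) = m(G1) + m(G2).
Mean of G1 = (6 + (4))/2 = 10/2 = 5
Mean of G2 = (24 + (-1))/2 = 23/2 = 23/2
Mean of G1 + G2 = 5 + 23/2 = 33/2

33/2


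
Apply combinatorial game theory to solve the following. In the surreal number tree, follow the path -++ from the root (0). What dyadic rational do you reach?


Sign expansion: -++
Rule: track bounds (lo, hi), initially (-inf, +inf). On '+', the current value becomes lo and we move to the simplest number in (value, hi): value + 1 if hi = +inf, otherwise the midpoint (value + hi)/2. On '-', the current value becomes hi and we move to value - 1 if lo = -inf, otherwise the midpoint (lo + value)/2.
Start at 0.
Step 1: sign = -, move left. Bounds: (-inf, 0). Value = -1
Step 2: sign = +, move right. Bounds: (-1, 0). Value = -1/2
Step 3: sign = +, move right. Bounds: (-1/2, 0). Value = -1/4
The surreal number with sign expansion -++ is -1/4.

-1/4


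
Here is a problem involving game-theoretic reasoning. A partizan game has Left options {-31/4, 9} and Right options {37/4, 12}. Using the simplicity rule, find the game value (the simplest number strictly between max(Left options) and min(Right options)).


Left options: {-31/4, 9}, max = 9
Right options: {37/4, 12}, min = 37/4
All options are numbers and max(Left) < min(Right), so by the simplicity theorem the value is the simplest (earliest-born) number strictly between 9 and 37/4.
No integer lies strictly between 9 and 37/4, so the value is the dyadic rational m/2^k in the interval with the smallest k (then m odd); search k = 1, 2, ...:
Denominator 2: no odd multiple of 1/2 lies strictly between 9 and 37/4.
Denominator 4: no odd multiple of 1/4 lies strictly between 9 and 37/4.
Denominator 8: 73/8 lies strictly between 9 and 37/4 -- found.
The simplest number in the interval is 73/8.
Game value = 73/8

73/8


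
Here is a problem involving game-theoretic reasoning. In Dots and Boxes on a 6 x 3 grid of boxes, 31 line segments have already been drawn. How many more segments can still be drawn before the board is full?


Grid: 6 x 3 boxes, i.e. 7 rows and 4 columns of dots.
Horizontal edges: (rows + 1) * cols = 7 * 3 = 21
Vertical edges: rows * (cols + 1) = 6 * 4 = 24
Total edges: 21 + 24 = 45
Edges drawn: 31
Remaining: 45 - 31 = 14

14


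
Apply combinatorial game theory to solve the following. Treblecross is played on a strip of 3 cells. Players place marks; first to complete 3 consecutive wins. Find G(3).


Treblecross: place X on empty cells; 3-in-a-row wins.
Playing within two cells of an existing X lets the opponent win at once, so sensible play treats the cells i-2..i+2 around each X as dead. The player left with no safe cell loses, so this is a normal-play take-away game on strips of safe cells.
Placing X at cell i (0-indexed) of a strip of k safe cells leaves independent strips of sizes max(0, i-2) and max(0, k-i-3). Hence G(k) = mex{ G(max(0,i-2)) XOR G(max(0,k-i-3)) : 0 <= i < k }, with G(0) = 0.
G(1): splits (0,0):0^0=0 -> mex({0}) = 1
G(2): splits (0,0):0^0=0 -> mex({0}) = 1
G(3): splits (0,0):0^0=0 -> mex({0}) = 1
Therefore G(3) = 1.

1


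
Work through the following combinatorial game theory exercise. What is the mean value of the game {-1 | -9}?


Game = {-1 | -9}, a switch {a | b} with numbers a > b.
Its thermograph has left wall a - t and right wall b + t, which meet at t = (a - b)/2, where both equal (a + b)/2. So the mast (mean value) is at (a + b)/2.
Mean = (-1 + (-9))/2 = -10/2 = -5

-5


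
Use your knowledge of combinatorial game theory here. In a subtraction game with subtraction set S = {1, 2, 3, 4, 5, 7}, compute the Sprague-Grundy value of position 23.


The subtraction set is S = {1, 2, 3, 4, 5, 7}.
G(k) = mex{ G(k - s) : s in S, s <= k }. We compute iteratively: G(0) = 0.
G(1) = mex({0}) = 1
G(2) = mex({0, 1}) = 2
G(3) = mex({0, 1, 2}) = 3
G(4) = mex({0, 1, 2, 3}) = 4
G(5) = mex({0, 1, 2, 3, 4}) = 5
G(6) = mex({1, 2, 3, 4, 5}) = 0
G(7) = mex({0, 2, 3, 4, 5}) = 1
G(8) = mex({0, 1, 3, 4, 5}) = 2
G(9) = mex({0, 1, 2, 4, 5}) = 3
G(10) = mex({0, 1, 2, 3, 5}) = 4
G(11) = mex({0, 1, 2, 3, 4}) = 5
G(12) = mex({1, 2, 3, 4, 5}) = 0
Observe that G(6)..G(12) = 0, 1, 2, 3, 4, 5, 0 repeats G(0)..G(6) = 0, 1, 2, 3, 4, 5, 0.
For k >= max(S) = 7, G(k) is determined by the previous 7 values G(k-7)..G(k-1); a window of 7 consecutive values has recurred shifted by 6, so by induction G(k + 6) = G(k) for all k >= 0: the sequence is periodic from the start with period 6.
One period: G(0..5) = 0, 1, 2, 3, 4, 5.
23 mod 6 = 5, so G(23) = G(5) = 5.

5


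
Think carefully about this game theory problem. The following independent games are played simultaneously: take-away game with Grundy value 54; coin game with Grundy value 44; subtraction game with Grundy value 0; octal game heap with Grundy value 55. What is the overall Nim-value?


By the Sprague-Grundy theorem, the Grundy value of a sum of games is the XOR of individual Grundy values.
take-away game: Grundy value = 54. Running XOR: 0 XOR 54 = 54
coin game: Grundy value = 44. Running XOR: 54 XOR 44 = 26
subtraction game: Grundy value = 0. Running XOR: 26 XOR 0 = 26
octal game heap: Grundy value = 55. Running XOR: 26 XOR 55 = 45
The combined Grundy value is 45.

45


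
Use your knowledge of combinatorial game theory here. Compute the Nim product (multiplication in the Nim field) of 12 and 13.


Nim multiplication is bilinear over XOR: (u XOR v) * w = (u*w) XOR (v*w).
So we split each operand into its bit components and XOR the pairwise Nim products.
12 = 4 + 8 (as XOR of powers of 2).
13 = 1 + 4 + 8 (as XOR of powers of 2).
Using the standard Nim-product table on single bits:
  2*2 = 3,   2*4 = 8,   2*8 = 12,
  4*4 = 6,   4*8 = 11,  8*8 = 13,
and  1*x = x (identity), k*l = l*k (commutative).
Pairwise Nim products:
  4 * 1 = 4
  4 * 4 = 6
  4 * 8 = 11
  8 * 1 = 8
  8 * 4 = 11
  8 * 8 = 13
XOR them: 4 XOR 6 XOR 11 XOR 8 XOR 11 XOR 13 = 7.
Result: 12 * 13 = 7 (in Nim).

7


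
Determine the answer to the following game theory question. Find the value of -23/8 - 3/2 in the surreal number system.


x = -23/8, y = 3/2
Converting to common denominator: 8
x = -23/8, y = 12/8
x - y = -23/8 - 3/2 = -35/8

-35/8


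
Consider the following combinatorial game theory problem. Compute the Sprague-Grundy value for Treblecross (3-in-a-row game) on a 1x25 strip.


Treblecross: place X on empty cells; 3-in-a-row wins.
Playing within two cells of an existing X lets the opponent win at once, so sensible play treats the cells i-2..i+2 around each X as dead. The player left with no safe cell loses, so this is a normal-play take-away game on strips of safe cells.
Placing X at cell i (0-indexed) of a strip of k safe cells leaves independent strips of sizes max(0, i-2) and max(0, k-i-3). Hence G(k) = mex{ G(max(0,i-2)) XOR G(max(0,k-i-3)) : 0 <= i < k }, with G(0) = 0.
G(1): splits (0,0):0^0=0 -> mex({0}) = 1
G(2): splits (0,0):0^0=0 -> mex({0}) = 1
G(3): splits (0,0):0^0=0 -> mex({0}) = 1
G(4): splits (0,1):0^1=1 (0,0):0^0=0 -> mex({0, 1}) = 2
G(5): splits (0,2):0^1=1 (0,1):0^1=1 (0,0):0^0=0 -> mex({0, 1}) = 2
G(6) = mex({1}) = 0
G(7) = mex({0, 1, 2}) = 3
G(8) = mex({0, 1, 2}) = 3
G(9) = mex({0, 2}) = 1
G(10) = mex({0, 2, 3}) = 1
G(11) = mex({0, 3}) = 1
G(12) = mex({1, 3}) = 0
G(13) = mex({0, 1, 2, 3}) = 4
G(14) = mex({0, 1, 2}) = 3
G(15) = mex({0, 1, 2}) = 3
G(16) = mex({0, 1, 2, 4}) = 3
G(17) = mex({0, 1, 3, 4}) = 2
G(18) = mex({0, 1, 3, 4}) = 2
G(19) = mex({0, 1, 3, 5}) = 2
G(20) = mex({0, 1, 2, 3, 5}) = 4
G(21) = mex({0, 1, 2, 3, 5}) = 4
G(22) = mex({1, 2, 6}) = 0
G(23) = mex({0, 1, 2, 3, 4, 6}) = 5
G(24) = mex({0, 1, 2, 3, 4}) = 5
G(25) = mex({0, 1, 3, 4, 7}) = 2
Therefore G(25) = 2.

2


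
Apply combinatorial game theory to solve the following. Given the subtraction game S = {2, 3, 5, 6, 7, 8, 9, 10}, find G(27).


The subtraction set is S = {2, 3, 5, 6, 7, 8, 9, 10}.
G(k) = mex{ G(k - s) : s in S, s <= k }. We compute iteratively: G(0) = 0.
G(1) = mex({}) = 0
G(2) = mex({0}) = 1
G(3) = mex({0}) = 1
G(4) = mex({0, 1}) = 2
G(5) = mex({0, 1}) = 2
G(6) = mex({0, 1, 2}) = 3
G(7) = mex({0, 1, 2}) = 3
G(8) = mex({0, 1, 2, 3}) = 4
G(9) = mex({0, 1, 2, 3}) = 4
G(10) = mex({0, 1, 2, 3, 4}) = 5
G(11) = mex({0, 1, 2, 3, 4}) = 5
G(12) = mex({1, 2, 3, 4, 5}) = 0
G(13) = mex({1, 2, 3, 4, 5}) = 0
G(14) = mex({0, 2, 3, 4, 5}) = 1
G(15) = mex({0, 2, 3, 4, 5}) = 1
G(16) = mex({0, 1, 3, 4, 5}) = 2
G(17) = mex({0, 1, 3, 4, 5}) = 2
G(18) = mex({0, 1, 2, 4, 5}) = 3
G(19) = mex({0, 1, 2, 4, 5}) = 3
G(20) = mex({0, 1, 2, 3, 5}) = 4
G(21) = mex({0, 1, 2, 3, 5}) = 4
Observe that G(12)..G(21) = 0, 0, 1, 1, 2, 2, 3, 3, 4, 4 repeats G(0)..G(9) = 0, 0, 1, 1, 2, 2, 3, 3, 4, 4.
For k >= max(S) = 10, G(k) is determined by the previous 10 values G(k-10)..G(k-1); a window of 10 consecutive values has recurred shifted by 12, so by induction G(k + 12) = G(k) for all k >= 0: the sequence is periodic from the start with period 12.
One period: G(0..11) = 0, 0, 1, 1, 2, 2, 3, 3, 4, 4, 5, 5.
27 mod 12 = 3, so G(27) = G(3) = 1.

1


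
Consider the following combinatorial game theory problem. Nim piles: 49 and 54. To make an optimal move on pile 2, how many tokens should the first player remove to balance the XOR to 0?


Piles: 49 and 54
Current XOR: 49 XOR 54 = 7 (non-zero, so this is an N-position).
To make the XOR zero, we need to find a move that balances the piles.
For pile 2 (size 54): target = 54 XOR 7 = 49
We reduce pile 2 from 54 to 49.
Tokens removed: 54 - 49 = 5
Verification: 49 XOR 49 = 0

5


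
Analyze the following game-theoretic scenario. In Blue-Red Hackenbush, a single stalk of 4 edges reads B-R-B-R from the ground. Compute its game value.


Edges (from ground): B-R-B-R
By Berlekamp's sign-expansion rule, a Blue-Red Hackenbush stalk has the value of the surreal number whose sign sequence is the edge sequence with B -> + and R -> -.
Sign sequence: +-+-
Trace the sign expansion in the surreal number tree, starting from 0:
Edge 1: B (sign +) -> bounds (0, +inf), value = 1
Edge 2: R (sign -) -> bounds (0, 1), value = 1/2
Edge 3: B (sign +) -> bounds (1/2, 1), value = 3/4
Edge 4: R (sign -) -> bounds (1/2, 3/4), value = 5/8
Game value = 5/8

5/8


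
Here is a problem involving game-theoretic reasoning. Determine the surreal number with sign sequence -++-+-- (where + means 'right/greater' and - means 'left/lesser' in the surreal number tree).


Sign expansion: -++-+--
Rule: track bounds (lo, hi), initially (-inf, +inf). On '+', the current value becomes lo and we move to the simplest number in (value, hi): value + 1 if hi = +inf, otherwise the midpoint (value + hi)/2. On '-', the current value becomes hi and we move to value - 1 if lo = -inf, otherwise the midpoint (lo + value)/2.
Start at 0.
Step 1: sign = -, move left. Bounds: (-inf, 0). Value = -1
Step 2: sign = +, move right. Bounds: (-1, 0). Value = -1/2
Step 3: sign = +, move right. Bounds: (-1/2, 0). Value = -1/4
Step 4: sign = -, move left. Bounds: (-1/2, -1/4). Value = -3/8
Step 5: sign = +, move right. Bounds: (-3/8, -1/4). Value = -5/16
Step 6: sign = -, move left. Bounds: (-3/8, -5/16). Value = -11/32
Step 7: sign = -, move left. Bounds: (-3/8, -11/32). Value = -23/64
The surreal number with sign expansion -++-+-- is -23/64.

-23/64


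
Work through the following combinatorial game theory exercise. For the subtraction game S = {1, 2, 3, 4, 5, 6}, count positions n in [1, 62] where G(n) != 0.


Subtraction set S = {1, 2, 3, 4, 5, 6}, so G(n) = n mod 7.
G(n) = 0 when n is a multiple of 7.
Multiples of 7 in [1, 62]: 8
N-positions (nonzero Grundy) = 62 - 8 = 54

54


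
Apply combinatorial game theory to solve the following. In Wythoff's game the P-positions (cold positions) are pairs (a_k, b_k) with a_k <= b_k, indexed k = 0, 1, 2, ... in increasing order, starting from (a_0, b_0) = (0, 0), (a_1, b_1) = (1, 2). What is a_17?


By Wythoff's theorem, a_k = floor(k * phi) and b_k = floor(k * phi^2) = a_k + k, where phi = (1 + sqrt(5))/2 is the golden ratio.
phi = (1 + sqrt(5))/2 = 1.618034
k = 17
k * phi = 17 * 1.618034 = 27.506578
a_17 = floor(k * phi) = 27

27


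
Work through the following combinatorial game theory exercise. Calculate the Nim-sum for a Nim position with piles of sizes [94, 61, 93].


We need the XOR (exclusive or) of all pile sizes.
After XOR-ing pile 1 (size 94): 0 XOR 94 = 94
After XOR-ing pile 2 (size 61): 94 XOR 61 = 99
After XOR-ing pile 3 (size 93): 99 XOR 93 = 62
The Nim-value of this position is 62.

62


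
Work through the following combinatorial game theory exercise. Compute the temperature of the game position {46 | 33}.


The game is {46 | 33}, a switch {a | b} with numbers a > b.
Cooling {a | b} by t gives {a - t | b + t}, which stops being hot when a - t = b + t, i.e. at t = (a - b)/2. So the temperature of a switch is (a - b)/2.
Temperature = (Left option - Right option) / 2
= (46 - (33)) / 2
= 13 / 2
= 13/2

13/2


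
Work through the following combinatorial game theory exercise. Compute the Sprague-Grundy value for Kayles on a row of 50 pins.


Kayles: a move removes 1 or 2 adjacent pins from a contiguous row.
Removing pins from a row of k leaves two independent rows (a, b) with a + b = k - 1 (one pin) or a + b = k - 2 (two pins); an end removal gives a = 0.
By Sprague-Grundy, G(k) = mex{ G(a) XOR G(b) } over all these splits. G(0) = 0.
G(1): splits (0,0):0^0=0 -> mex({0}) = 1
G(2): splits (0,1):0^1=1 (0,0):0^0=0 -> mex({0, 1}) = 2
G(3): splits (0,2):0^2=2 (1,1):1^1=0 (0,1):0^1=1 -> mex({0, 1, 2}) = 3
G(4): splits (0,3):0^3=3 (1,2):1^2=3 (0,2):0^2=2 (1,1):1^1=0 -> mex({0, 2, 3}) = 1
G(5): splits (0,4):0^1=1 (1,3):1^3=2 (2,2):2^2=0 (0,3):0^3=3 (1,2):1^2=3 -> mex({0, 1, 2, 3}) = 4
G(6) = mex({0, 1, 2, 4}) = 3
G(7) = mex({0, 1, 3, 4, 5}) = 2
G(8) = mex({0, 2, 3, 5, 6}) = 1
G(9) = mex({0, 1, 2, 3, 6, 7}) = 4
G(10) = mex({0, 1, 3, 4, 5, 7}) = 2
G(11) = mex({0, 1, 2, 3, 4, 5}) = 6
G(12) = mex({0, 1, 2, 3, 5, 6, 7}) = 4
G(13) = mex({0, 2, 3, 4, 6, 7}) = 1
G(14) = mex({0, 1, 4, 5, 6, 7}) = 2
G(15) = mex({0, 1, 2, 3, 4, 5, 6}) = 7
G(16) = mex({0, 2, 3, 5, 6, 7}) = 1
G(17) = mex({0, 1, 2, 3, 5, 6, 7}) = 4
G(18) = mex({0, 1, 2, 4, 5, 6}) = 3
G(19) = mex({0, 1, 3, 4, 5, 7}) = 2
G(20) = mex({0, 2, 3, 4, 5, 6, 7}) = 1
G(21) = mex({0, 1, 2, 3, 5, 6, 7}) = 4
G(22) = mex({0, 1, 2, 3, 4, 5, 7}) = 6
G(23) = mex({0, 1, 2, 3, 4, 5, 6}) = 7
G(24) = mex({0, 1, 2, 3, 5, 6, 7}) = 4
G(25) = mex({0, 2, 3, 4, 6, 7}) = 1
G(26) = mex({0, 1, 3, 4, 5, 6, 7}) = 2
G(27) = mex({0, 1, 2, 3, 4, 5, 6, 7}) = 8
G(28) = mex({0, 1, 2, 3, 4, 6, 7, 8}) = 5
G(29) = mex({0, 1, 2, 3, 5, 6, 7, 8, 9}) = 4
G(30) = mex({0, 1, 2, 3, 4, 5, 6, 9, 10}) = 7
G(31) = mex({0, 1, 3, 4, 5, 7, 10, 11}) = 2
G(32) = mex({0, 2, 3, 4, 5, 6, 7, 9, 11}) = 1
G(33) = mex({0, 1, 2, 3, 4, 5, 6, 7, 9, 12}) = 8
G(34) = mex({0, 1, 2, 3, 4, 5, 7, 8, 11, 12}) = 6
G(35) = mex({0, 1, 2, 3, 4, 5, 6, 8, 9, 10, 11}) = 7
G(36) = mex({0, 1, 2, 3, 5, 6, 7, 9, 10}) = 4
G(37) = mex({0, 2, 3, 4, 6, 7, 9, 10, 11, 12}) = 1
G(38) = mex({0, 1, 3, 4, 5, 6, 7, 9, 10, 11, 12}) = 2
G(39) = mex({0, 1, 2, 4, 5, 6, 7, 9, 10, 12, 14}) = 3
G(40) = mex({0, 2, 3, 4, 6, 7, 11, 12, 14}) = 1
G(41) = mex({0, 1, 2, 3, 5, 6, 7, 9, 10, 11, 12}) = 4
G(42) = mex({0, 1, 2, 3, 4, 5, 6, 9, 10}) = 7
G(43) = mex({0, 1, 3, 4, 5, 7, 9, 10, 12, 15}) = 2
G(44) = mex({0, 2, 3, 4, 5, 6, 7, 9, 10, 12, 15}) = 1
G(45) = mex({0, 1, 2, 3, 4, 5, 6, 7, 9, 10, 12, 14}) = 8
G(46) = mex({0, 1, 3, 4, 5, 7, 8, 11, 12, 14}) = 2
G(47) = mex({0, 1, 2, 3, 4, 5, 6, 8, 9, 10, 11, 12}) = 7
G(48) = mex({0, 1, 2, 3, 5, 6, 7, 9, 10}) = 4
G(49) = mex({0, 2, 3, 4, 6, 7, 9, 10, 11, 12, 15}) = 1
G(50) = mex({0, 1, 4, 5, 6, 7, 9, 11, 12, 14, 15}) = 2
Therefore G(50) = 2.

2
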